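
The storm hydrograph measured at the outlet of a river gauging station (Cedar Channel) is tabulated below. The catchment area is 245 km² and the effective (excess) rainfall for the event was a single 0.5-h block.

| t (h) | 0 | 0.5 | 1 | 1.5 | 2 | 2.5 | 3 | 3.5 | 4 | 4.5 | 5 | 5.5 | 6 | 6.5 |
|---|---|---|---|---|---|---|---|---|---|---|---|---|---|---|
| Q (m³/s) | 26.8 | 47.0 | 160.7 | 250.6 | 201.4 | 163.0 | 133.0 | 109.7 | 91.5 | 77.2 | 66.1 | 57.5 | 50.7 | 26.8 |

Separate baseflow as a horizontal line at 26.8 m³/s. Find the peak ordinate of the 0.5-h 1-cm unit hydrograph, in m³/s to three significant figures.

U_p ≈ 280 m³/s

Direct runoff: 0.0, 20.2, 133.9, 223.8, 174.6, 136.2, 106.2, 82.9, 64.7, 50.4, 39.3, 30.7, 23.9, 0.0 m³/s; ΣQ_DR = 1087 m³/s, peak = 223.8 m³/s.
Runoff depth d = ΣQ_DR·Δt / A = 1087 × 1800 / (245 km²) = 7.985 mm.
The 1-cm UH is the DRH scaled by (10 mm)/d, so U_p = 223.8 × 10/7.985 = 280 m³/s.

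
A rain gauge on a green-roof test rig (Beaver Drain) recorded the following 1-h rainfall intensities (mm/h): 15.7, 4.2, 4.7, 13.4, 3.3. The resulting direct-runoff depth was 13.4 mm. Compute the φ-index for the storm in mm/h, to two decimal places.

φ ≈ 7.85 mm/h

Only the 2 blocks with intensity above φ contribute runoff: 15.7, 13.4 mm/h.
Σ(I−φ)·Δt = d  ⇒  (15.7+13.4 − 2φ)·1 = 13.4
φ = (29.10 − 13.4/1) / 2 = 7.85 mm/h.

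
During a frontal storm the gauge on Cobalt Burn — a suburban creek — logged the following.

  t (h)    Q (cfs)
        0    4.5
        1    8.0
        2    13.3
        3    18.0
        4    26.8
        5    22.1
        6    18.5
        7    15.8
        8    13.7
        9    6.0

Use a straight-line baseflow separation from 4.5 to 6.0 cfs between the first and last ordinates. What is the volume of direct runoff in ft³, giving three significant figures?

Direct-runoff ordinates (Q − Q_b): 0.00, 3.33, 8.47, 13.00, 21.63, 16.77, 13.00, 10.13, 7.87, 0.00 cfs.
ΣQ_DR = 94.20 cfs.
With Δt = 1 h = 3600 s, V = ΣQ_DR · Δt = 94.20 × 3600 = 3.39 × 10^5 ft³.

V ≈ 3.39 × 10^5 ft³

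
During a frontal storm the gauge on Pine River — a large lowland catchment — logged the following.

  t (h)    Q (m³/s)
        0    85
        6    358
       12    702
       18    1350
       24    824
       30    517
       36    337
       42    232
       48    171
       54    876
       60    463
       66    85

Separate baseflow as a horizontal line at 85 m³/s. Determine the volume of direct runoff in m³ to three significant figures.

Direct-runoff ordinates (Q − Q_b): 0.0, 273.0, 617.0, 1265.0, 739.0, 432.0, 252.0, 147.0, 86.0, 791.0, 378.0, 0.0 m³/s.
ΣQ_DR = 4980 m³/s.
With Δt = 6 h = 21600 s, V = ΣQ_DR · Δt = 4980 × 21600 = 1.08 × 10^8 m³.

V ≈ 1.08 × 10^8 m³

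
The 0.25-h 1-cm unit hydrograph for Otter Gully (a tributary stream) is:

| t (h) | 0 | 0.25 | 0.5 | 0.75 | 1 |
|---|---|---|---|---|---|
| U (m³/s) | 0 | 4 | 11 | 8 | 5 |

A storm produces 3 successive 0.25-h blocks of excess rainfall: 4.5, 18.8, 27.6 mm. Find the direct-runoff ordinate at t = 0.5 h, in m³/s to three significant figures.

By discrete convolution, Q_j = Σ (P_i / 10 mm) · U_{j−i}.
At t = 0.5 h (j=2): Q = (4.5/10)·11 + (18.8/10)·4 + (27.6/10)·0 = 12.5 m³/s.

Q ≈ 12.5 m³/s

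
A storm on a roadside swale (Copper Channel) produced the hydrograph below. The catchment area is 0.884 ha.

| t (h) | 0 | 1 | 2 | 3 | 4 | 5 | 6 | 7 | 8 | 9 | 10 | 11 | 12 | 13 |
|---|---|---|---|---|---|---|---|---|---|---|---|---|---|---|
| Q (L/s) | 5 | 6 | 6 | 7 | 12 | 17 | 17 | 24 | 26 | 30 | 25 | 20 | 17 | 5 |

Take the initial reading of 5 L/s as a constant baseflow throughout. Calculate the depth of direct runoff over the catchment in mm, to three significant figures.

d ≈ 59.9 mm

Direct runoff: 0.0, 1.0, 1.0, 2.0, 7.0, 12.0, 12.0, 19.0, 21.0, 25.0, 20.0, 15.0, 12.0, 0.0 L/s; ΣQ_DR = 147.0 L/s.
V = ΣQ_DR · Δt = 147.0 × 3600 s = 5.292 × 10^5 L.
Over A = 0.884 ha, depth = V / A = 59.9 mm.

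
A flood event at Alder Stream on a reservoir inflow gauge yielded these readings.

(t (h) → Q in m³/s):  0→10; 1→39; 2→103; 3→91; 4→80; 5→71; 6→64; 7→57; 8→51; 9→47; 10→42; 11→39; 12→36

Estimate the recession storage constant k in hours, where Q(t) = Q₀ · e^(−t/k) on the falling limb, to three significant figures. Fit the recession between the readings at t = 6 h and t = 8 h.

On the falling limb, Q drops from 64 to 51 m³/s between t = 6 h and t = 8 h (Δt = 2 h).
k = −Δt / ln(Q₂/Q₁) = −2 / ln(51/64) = 8.81 h.

k ≈ 8.81 h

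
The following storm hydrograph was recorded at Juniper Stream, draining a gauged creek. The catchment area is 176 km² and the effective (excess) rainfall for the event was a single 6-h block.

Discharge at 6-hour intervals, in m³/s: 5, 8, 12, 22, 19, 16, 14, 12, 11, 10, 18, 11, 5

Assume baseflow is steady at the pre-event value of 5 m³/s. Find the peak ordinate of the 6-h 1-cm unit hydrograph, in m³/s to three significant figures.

Direct runoff: 0.0, 3.0, 7.0, 17.0, 14.0, 11.0, 9.0, 7.0, 6.0, 5.0, 13.0, 6.0, 0.0 m³/s; ΣQ_DR = 98.00 m³/s, peak = 17.0 m³/s.
Runoff depth d = ΣQ_DR·Δt / A = 98.00 × 21600 / (176 km²) = 12.03 mm.
The 1-cm UH is the DRH scaled by (10 mm)/d, so U_p = 17.0 × 10/12.03 = 14.1 m³/s.

U_p ≈ 14.1 m³/s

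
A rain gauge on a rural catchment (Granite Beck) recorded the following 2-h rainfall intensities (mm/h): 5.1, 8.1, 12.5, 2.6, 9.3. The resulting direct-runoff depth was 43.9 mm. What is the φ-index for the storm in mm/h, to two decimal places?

Only the 4 blocks with intensity above φ contribute runoff: 5.1, 8.1, 12.5, 9.3 mm/h.
Σ(I−φ)·Δt = d  ⇒  (5.1+8.1+12.5+9.3 − 4φ)·2 = 43.9
φ = (35.00 − 43.9/2) / 4 = 3.26 mm/h.

φ ≈ 3.26 mm/h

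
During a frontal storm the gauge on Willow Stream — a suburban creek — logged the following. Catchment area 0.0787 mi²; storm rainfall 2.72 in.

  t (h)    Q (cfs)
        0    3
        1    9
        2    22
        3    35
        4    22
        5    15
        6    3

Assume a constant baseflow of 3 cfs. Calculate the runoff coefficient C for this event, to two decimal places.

C ≈ 0.64

ΣQ_DR = 88.00 cfs; V = ΣQ_DR·Δt = 3.168 × 10^5 ft³.
Runoff depth d = V / A = 1.733 in.
C = d / P = 1.733 / 2.72 = 0.64.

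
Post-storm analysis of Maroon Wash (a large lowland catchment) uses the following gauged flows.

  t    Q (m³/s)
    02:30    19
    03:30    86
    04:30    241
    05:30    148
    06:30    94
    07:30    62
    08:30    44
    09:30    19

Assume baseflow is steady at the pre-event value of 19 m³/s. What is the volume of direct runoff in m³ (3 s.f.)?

V ≈ 2.02 × 10^6 m³

Direct-runoff ordinates (Q − Q_b): 0.0, 67.0, 222.0, 129.0, 75.0, 43.0, 25.0, 0.0 m³/s.
ΣQ_DR = 561.0 m³/s.
With Δt = 1 h = 3600 s, V = ΣQ_DR · Δt = 561.0 × 3600 = 2.02 × 10^6 m³.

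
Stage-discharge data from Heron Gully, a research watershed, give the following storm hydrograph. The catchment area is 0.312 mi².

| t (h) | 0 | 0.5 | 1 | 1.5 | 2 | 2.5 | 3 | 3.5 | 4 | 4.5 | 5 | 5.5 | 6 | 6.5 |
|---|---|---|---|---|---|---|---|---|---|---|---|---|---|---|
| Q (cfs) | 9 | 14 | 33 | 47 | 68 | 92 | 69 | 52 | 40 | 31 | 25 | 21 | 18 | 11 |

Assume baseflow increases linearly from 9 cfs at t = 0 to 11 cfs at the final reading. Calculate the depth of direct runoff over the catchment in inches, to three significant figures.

d ≈ 0.968 in

Direct runoff: 0.00, 4.85, 23.69, 37.54, 58.38, 82.23, 59.08, 41.92, 29.77, 20.62, 14.46, 10.31, 7.15, 0.00 cfs; ΣQ_DR = 390.0 cfs.
V = ΣQ_DR · Δt = 390.0 × 1800 s = 7.020 × 10^5 ft³.
Over A = 0.312 mi², depth = V / A = 0.968 in.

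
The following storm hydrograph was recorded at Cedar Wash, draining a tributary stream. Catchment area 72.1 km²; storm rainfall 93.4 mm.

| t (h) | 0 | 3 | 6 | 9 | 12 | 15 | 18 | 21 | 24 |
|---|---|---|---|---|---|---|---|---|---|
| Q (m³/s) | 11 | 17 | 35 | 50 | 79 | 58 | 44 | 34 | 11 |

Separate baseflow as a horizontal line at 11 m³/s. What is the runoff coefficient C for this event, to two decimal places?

ΣQ_DR = 240.0 m³/s; V = ΣQ_DR·Δt = 2.592 × 10^6 m³.
Runoff depth d = V / A = 35.95 mm.
C = d / P = 35.95 / 93.4 = 0.38.

C ≈ 0.38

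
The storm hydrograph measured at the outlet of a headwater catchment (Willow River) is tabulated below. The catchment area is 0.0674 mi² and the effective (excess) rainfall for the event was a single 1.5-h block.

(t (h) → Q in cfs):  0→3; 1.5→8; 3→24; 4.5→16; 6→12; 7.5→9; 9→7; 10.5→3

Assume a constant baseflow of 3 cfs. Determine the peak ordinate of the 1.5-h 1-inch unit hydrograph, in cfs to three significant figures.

U_p ≈ 10.5 cfs

Direct runoff: 0.0, 5.0, 21.0, 13.0, 9.0, 6.0, 4.0, 0.0 cfs; ΣQ_DR = 58.00 cfs, peak = 21.0 cfs.
Runoff depth d = ΣQ_DR·Δt / A = 58.00 × 5400 / (0.0674 mi²) = 2.000 in.
The 1-inch UH is the DRH scaled by (1 in)/d, so U_p = 21.0 × 1/2.000 = 10.5 cfs.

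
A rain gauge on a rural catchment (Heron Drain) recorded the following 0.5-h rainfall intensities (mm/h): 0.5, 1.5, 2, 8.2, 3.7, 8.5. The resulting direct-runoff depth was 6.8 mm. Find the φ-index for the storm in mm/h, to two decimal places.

φ ≈ 2.27 mm/h

Only the 3 blocks with intensity above φ contribute runoff: 8.2, 3.7, 8.5 mm/h.
Σ(I−φ)·Δt = d  ⇒  (8.2+3.7+8.5 − 3φ)·0.5 = 6.8
φ = (20.40 − 6.8/0.5) / 3 = 2.27 mm/h.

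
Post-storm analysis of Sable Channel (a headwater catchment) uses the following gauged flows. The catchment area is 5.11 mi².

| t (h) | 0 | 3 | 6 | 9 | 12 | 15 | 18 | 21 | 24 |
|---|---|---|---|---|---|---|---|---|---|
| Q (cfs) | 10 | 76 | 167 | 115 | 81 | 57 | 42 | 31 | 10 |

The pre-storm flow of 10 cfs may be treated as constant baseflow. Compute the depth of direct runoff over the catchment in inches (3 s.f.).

Direct runoff: 0.0, 66.0, 157.0, 105.0, 71.0, 47.0, 32.0, 21.0, 0.0 cfs; ΣQ_DR = 499.0 cfs.
V = ΣQ_DR · Δt = 499.0 × 10800 s = 5.389 × 10^6 ft³.
Over A = 5.11 mi², depth = V / A = 0.454 in.

d ≈ 0.454 in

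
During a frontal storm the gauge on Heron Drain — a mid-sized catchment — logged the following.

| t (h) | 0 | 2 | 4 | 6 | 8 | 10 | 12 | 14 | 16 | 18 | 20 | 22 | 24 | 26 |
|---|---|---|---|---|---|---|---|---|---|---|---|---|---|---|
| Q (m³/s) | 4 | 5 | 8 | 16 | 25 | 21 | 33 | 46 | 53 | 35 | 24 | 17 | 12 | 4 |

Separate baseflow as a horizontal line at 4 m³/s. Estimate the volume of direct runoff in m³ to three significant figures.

Direct-runoff ordinates (Q − Q_b): 0.0, 1.0, 4.0, 12.0, 21.0, 17.0, 29.0, 42.0, 49.0, 31.0, 20.0, 13.0, 8.0, 0.0 m³/s.
ΣQ_DR = 247.0 m³/s.
With Δt = 2 h = 7200 s, V = ΣQ_DR · Δt = 247.0 × 7200 = 1.78 × 10^6 m³.

V ≈ 1.78 × 10^6 m³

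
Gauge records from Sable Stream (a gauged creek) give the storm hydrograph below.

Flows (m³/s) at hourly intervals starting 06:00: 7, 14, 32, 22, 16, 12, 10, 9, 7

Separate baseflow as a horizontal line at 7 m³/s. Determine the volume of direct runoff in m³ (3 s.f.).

Direct-runoff ordinates (Q − Q_b): 0.0, 7.0, 25.0, 15.0, 9.0, 5.0, 3.0, 2.0, 0.0 m³/s.
ΣQ_DR = 66.00 m³/s.
With Δt = 1 h = 3600 s, V = ΣQ_DR · Δt = 66.00 × 3600 = 2.38 × 10^5 m³.

V ≈ 2.38 × 10^5 m³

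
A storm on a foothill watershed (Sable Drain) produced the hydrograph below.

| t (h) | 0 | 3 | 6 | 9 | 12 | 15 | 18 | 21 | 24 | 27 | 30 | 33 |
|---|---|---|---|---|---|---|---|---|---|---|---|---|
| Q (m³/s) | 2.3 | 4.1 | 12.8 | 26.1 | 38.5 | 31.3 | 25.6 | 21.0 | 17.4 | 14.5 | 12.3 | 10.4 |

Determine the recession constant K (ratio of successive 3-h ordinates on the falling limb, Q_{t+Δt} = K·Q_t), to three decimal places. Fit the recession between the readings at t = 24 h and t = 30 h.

K ≈ 0.841

Using the recession-limb readings at t = 24 h and t = 30 h: Q falls from 17.4 to 12.3 m³/s over 2 intervals.
K = (Q₂/Q₁)^(1/2) = (12.3/17.4)^(1/2) = 0.841.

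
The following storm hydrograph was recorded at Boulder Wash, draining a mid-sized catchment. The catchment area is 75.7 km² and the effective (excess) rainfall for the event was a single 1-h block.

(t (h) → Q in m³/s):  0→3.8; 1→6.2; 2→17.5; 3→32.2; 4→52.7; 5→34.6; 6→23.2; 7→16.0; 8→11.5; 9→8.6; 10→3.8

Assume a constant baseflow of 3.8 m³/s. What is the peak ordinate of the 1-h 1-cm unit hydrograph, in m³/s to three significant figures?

Direct runoff: 0.0, 2.4, 13.7, 28.4, 48.9, 30.8, 19.4, 12.2, 7.7, 4.8, 0.0 m³/s; ΣQ_DR = 168.3 m³/s, peak = 48.9 m³/s.
Runoff depth d = ΣQ_DR·Δt / A = 168.3 × 3600 / (75.7 km²) = 8.004 mm.
The 1-cm UH is the DRH scaled by (10 mm)/d, so U_p = 48.9 × 10/8.004 = 61.1 m³/s.

U_p ≈ 61.1 m³/s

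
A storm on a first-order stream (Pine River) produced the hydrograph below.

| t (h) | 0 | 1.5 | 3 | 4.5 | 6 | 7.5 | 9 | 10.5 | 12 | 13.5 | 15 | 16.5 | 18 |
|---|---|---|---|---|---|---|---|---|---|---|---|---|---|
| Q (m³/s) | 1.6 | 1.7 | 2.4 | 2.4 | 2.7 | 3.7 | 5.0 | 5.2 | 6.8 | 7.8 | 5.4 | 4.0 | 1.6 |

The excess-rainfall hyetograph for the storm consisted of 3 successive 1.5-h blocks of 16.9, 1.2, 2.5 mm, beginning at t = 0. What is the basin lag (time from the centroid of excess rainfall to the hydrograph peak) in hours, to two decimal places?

t_L ≈ 12.30 h

Centroid of excess rainfall: t_c = Σ P_i·t̄_i / ΣP_i = 1.2015 h (block centres at 0.75, 2.25, 3.75 h).
Hydrograph peak occurs at t = 13.5 h, so basin lag t_L = 13.5 − 1.2015 = 12.30 h.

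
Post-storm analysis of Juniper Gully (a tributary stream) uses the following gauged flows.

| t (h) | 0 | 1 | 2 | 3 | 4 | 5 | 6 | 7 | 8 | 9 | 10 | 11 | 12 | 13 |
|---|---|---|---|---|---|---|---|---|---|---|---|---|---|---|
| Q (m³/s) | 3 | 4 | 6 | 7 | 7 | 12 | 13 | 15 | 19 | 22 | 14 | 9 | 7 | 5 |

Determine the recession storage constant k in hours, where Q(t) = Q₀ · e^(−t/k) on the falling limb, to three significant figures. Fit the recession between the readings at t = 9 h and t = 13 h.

k ≈ 2.70 h

On the falling limb, Q drops from 22 to 5 m³/s between t = 9 h and t = 13 h (Δt = 4 h).
k = −Δt / ln(Q₂/Q₁) = −4 / ln(5/22) = 2.70 h.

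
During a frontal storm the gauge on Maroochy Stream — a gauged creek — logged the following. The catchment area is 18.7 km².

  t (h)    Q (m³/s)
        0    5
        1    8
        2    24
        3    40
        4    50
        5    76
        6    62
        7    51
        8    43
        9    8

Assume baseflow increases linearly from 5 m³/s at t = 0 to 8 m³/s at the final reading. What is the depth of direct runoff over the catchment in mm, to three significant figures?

Direct runoff: 0.00, 2.67, 18.33, 34.00, 43.67, 69.33, 55.00, 43.67, 35.33, 0.00 m³/s; ΣQ_DR = 302.0 m³/s.
V = ΣQ_DR · Δt = 302.0 × 3600 s = 1.087 × 10^6 m³.
Over A = 18.7 km², depth = V / A = 58.1 mm.

d ≈ 58.1 mm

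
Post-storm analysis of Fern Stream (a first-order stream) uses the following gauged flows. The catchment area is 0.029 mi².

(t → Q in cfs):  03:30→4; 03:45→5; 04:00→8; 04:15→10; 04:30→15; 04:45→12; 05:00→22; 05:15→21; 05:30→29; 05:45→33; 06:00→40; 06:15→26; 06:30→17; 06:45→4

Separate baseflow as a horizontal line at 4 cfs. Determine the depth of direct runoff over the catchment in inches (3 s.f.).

d ≈ 2.54 in

Direct runoff: 0.0, 1.0, 4.0, 6.0, 11.0, 8.0, 18.0, 17.0, 25.0, 29.0, 36.0, 22.0, 13.0, 0.0 cfs; ΣQ_DR = 190.0 cfs.
V = ΣQ_DR · Δt = 190.0 × 900 s = 1.710 × 10^5 ft³.
Over A = 0.029 mi², depth = V / A = 2.54 in.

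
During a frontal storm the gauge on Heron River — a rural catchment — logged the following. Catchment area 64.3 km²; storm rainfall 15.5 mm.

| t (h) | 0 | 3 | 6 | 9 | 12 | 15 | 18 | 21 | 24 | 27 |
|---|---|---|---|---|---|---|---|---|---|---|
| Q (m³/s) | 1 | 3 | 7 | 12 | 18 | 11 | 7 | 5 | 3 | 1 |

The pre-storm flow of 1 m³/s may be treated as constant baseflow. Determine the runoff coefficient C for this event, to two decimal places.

C ≈ 0.63

ΣQ_DR = 58.00 m³/s; V = ΣQ_DR·Δt = 6.264 × 10^5 m³.
Runoff depth d = V / A = 9.742 mm.
C = d / P = 9.742 / 15.5 = 0.63.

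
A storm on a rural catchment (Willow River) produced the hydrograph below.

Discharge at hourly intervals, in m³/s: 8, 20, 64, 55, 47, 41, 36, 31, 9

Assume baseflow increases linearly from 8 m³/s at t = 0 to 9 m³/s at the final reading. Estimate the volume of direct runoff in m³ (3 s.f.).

V ≈ 8.44 × 10^5 m³

Direct-runoff ordinates (Q − Q_b): 0.00, 11.88, 55.75, 46.62, 38.50, 32.38, 27.25, 22.12, 0.00 m³/s.
ΣQ_DR = 234.5 m³/s.
With Δt = 1 h = 3600 s, V = ΣQ_DR · Δt = 234.5 × 3600 = 8.44 × 10^5 m³.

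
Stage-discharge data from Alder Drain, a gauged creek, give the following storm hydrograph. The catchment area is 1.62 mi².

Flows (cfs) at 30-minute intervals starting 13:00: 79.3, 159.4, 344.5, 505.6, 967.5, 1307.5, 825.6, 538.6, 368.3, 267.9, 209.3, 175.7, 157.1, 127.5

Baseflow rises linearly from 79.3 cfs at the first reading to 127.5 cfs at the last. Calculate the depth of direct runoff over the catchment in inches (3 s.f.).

d ≈ 2.19 in

Direct runoff: 0.00, 76.39, 257.78, 415.18, 873.37, 1209.66, 724.05, 433.35, 259.34, 155.23, 92.92, 55.62, 33.31, 0.00 cfs; ΣQ_DR = 4586 cfs.
V = ΣQ_DR · Δt = 4586 × 1800 s = 8.255 × 10^6 ft³.
Over A = 1.62 mi², depth = V / A = 2.19 in.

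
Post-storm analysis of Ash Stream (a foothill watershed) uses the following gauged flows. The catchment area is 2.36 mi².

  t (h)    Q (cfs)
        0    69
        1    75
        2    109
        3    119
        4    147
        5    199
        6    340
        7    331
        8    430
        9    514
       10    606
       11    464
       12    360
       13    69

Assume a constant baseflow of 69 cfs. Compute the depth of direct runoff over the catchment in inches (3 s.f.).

d ≈ 1.88 in

Direct runoff: 0.0, 6.0, 40.0, 50.0, 78.0, 130.0, 271.0, 262.0, 361.0, 445.0, 537.0, 395.0, 291.0, 0.0 cfs; ΣQ_DR = 2866 cfs.
V = ΣQ_DR · Δt = 2866 × 3600 s = 1.032 × 10^7 ft³.
Over A = 2.36 mi², depth = V / A = 1.88 in.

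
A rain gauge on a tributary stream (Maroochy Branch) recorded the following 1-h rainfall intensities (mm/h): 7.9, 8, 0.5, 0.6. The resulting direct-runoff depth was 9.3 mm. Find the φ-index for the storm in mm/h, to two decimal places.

φ ≈ 3.30 mm/h

Only the 2 blocks with intensity above φ contribute runoff: 7.9, 8 mm/h.
Σ(I−φ)·Δt = d  ⇒  (7.9+8 − 2φ)·1 = 9.3
φ = (15.90 − 9.3/1) / 2 = 3.30 mm/h.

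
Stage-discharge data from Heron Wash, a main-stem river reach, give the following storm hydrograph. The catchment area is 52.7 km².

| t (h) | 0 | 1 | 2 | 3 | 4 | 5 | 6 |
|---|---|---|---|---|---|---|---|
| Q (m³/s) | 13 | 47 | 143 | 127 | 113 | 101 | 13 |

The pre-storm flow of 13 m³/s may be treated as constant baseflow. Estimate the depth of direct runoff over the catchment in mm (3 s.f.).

d ≈ 31.8 mm

Direct runoff: 0.0, 34.0, 130.0, 114.0, 100.0, 88.0, 0.0 m³/s; ΣQ_DR = 466.0 m³/s.
V = ΣQ_DR · Δt = 466.0 × 3600 s = 1.678 × 10^6 m³.
Over A = 52.7 km², depth = V / A = 31.8 mm.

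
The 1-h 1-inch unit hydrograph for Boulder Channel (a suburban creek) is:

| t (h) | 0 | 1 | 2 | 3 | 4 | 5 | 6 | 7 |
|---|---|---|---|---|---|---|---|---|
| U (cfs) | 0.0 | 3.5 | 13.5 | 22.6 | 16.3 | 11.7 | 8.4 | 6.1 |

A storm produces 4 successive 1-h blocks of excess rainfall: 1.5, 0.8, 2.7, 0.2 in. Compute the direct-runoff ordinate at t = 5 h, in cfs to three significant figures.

By discrete convolution, Q_j = Σ (P_i / 1 in) · U_{j−i}.
At t = 5 h (j=5): Q = (1.5/1)·11.7 + (0.8/1)·16.3 + (2.7/1)·22.6 + (0.2/1)·13.5 = 94.3 cfs.

Q ≈ 94.3 cfs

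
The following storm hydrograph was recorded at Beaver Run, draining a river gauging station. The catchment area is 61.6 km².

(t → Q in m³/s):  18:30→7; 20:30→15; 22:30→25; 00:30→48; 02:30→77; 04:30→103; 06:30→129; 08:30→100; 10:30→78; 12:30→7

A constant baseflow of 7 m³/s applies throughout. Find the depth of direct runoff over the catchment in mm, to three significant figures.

Direct runoff: 0.0, 8.0, 18.0, 41.0, 70.0, 96.0, 122.0, 93.0, 71.0, 0.0 m³/s; ΣQ_DR = 519.0 m³/s.
V = ΣQ_DR · Δt = 519.0 × 7200 s = 3.737 × 10^6 m³.
Over A = 61.6 km², depth = V / A = 60.7 mm.

d ≈ 60.7 mm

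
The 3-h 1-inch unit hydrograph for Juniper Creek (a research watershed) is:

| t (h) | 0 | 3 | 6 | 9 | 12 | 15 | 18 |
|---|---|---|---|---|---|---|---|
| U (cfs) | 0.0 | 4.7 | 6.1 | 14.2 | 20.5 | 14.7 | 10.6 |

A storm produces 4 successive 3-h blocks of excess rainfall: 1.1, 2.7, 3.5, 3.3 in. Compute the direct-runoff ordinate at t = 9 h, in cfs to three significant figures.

Q ≈ 48.5 cfs

By discrete convolution, Q_j = Σ (P_i / 1 in) · U_{j−i}.
At t = 9 h (j=3): Q = (1.1/1)·14.2 + (2.7/1)·6.1 + (3.5/1)·4.7 + (3.3/1)·0.0 = 48.5 cfs.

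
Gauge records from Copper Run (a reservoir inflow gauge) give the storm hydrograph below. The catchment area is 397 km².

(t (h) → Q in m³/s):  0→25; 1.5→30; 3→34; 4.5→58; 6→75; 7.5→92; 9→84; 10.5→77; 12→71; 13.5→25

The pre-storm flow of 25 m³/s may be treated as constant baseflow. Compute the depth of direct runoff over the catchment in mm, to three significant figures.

Direct runoff: 0.0, 5.0, 9.0, 33.0, 50.0, 67.0, 59.0, 52.0, 46.0, 0.0 m³/s; ΣQ_DR = 321.0 m³/s.
V = ΣQ_DR · Δt = 321.0 × 5400 s = 1.733 × 10^6 m³.
Over A = 397 km², depth = V / A = 4.37 mm.

d ≈ 4.37 mm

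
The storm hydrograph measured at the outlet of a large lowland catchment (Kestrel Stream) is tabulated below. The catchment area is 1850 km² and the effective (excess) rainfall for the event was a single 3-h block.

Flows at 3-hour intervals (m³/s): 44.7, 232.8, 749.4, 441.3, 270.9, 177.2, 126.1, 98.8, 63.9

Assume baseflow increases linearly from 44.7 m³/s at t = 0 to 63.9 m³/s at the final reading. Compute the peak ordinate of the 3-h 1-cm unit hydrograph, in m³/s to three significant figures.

Direct runoff: 0.00, 185.70, 699.90, 389.40, 216.60, 120.50, 67.00, 37.30, 0.00 m³/s; ΣQ_DR = 1716 m³/s, peak = 699.90 m³/s.
Runoff depth d = ΣQ_DR·Δt / A = 1716 × 10800 / (1850 km²) = 10.02 mm.
The 1-cm UH is the DRH scaled by (10 mm)/d, so U_p = 699.90 × 10/10.02 = 698 m³/s.

U_p ≈ 698 m³/s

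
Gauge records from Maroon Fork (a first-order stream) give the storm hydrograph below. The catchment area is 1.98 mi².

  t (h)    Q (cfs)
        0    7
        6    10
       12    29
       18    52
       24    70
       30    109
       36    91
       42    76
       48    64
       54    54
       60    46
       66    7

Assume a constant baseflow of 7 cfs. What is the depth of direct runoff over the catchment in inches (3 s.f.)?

d ≈ 2.49 in

Direct runoff: 0.0, 3.0, 22.0, 45.0, 63.0, 102.0, 84.0, 69.0, 57.0, 47.0, 39.0, 0.0 cfs; ΣQ_DR = 531.0 cfs.
V = ΣQ_DR · Δt = 531.0 × 21600 s = 1.147 × 10^7 ft³.
Over A = 1.98 mi², depth = V / A = 2.49 in.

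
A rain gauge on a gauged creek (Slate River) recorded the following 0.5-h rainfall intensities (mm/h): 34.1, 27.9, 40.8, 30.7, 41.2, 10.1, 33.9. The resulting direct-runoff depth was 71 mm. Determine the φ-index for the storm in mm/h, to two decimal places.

Only the 6 blocks with intensity above φ contribute runoff: 34.1, 27.9, 40.8, 30.7, 41.2, 33.9 mm/h.
Σ(I−φ)·Δt = d  ⇒  (34.1+27.9+40.8+30.7+41.2+33.9 − 6φ)·0.5 = 71
φ = (208.6 − 71/0.5) / 6 = 11.10 mm/h.

φ ≈ 11.10 mm/h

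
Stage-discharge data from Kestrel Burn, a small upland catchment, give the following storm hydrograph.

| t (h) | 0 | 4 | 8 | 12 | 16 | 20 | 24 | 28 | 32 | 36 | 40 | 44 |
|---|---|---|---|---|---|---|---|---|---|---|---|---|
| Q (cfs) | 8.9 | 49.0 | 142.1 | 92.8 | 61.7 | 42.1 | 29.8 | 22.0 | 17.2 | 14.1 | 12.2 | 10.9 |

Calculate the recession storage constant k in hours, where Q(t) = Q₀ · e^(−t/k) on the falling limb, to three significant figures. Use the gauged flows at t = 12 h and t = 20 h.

On the falling limb, Q drops from 92.8 to 42.1 cfs between t = 12 h and t = 20 h (Δt = 8 h).
k = −Δt / ln(Q₂/Q₁) = −8 / ln(42.1/92.8) = 10.1 h.

k ≈ 10.1 h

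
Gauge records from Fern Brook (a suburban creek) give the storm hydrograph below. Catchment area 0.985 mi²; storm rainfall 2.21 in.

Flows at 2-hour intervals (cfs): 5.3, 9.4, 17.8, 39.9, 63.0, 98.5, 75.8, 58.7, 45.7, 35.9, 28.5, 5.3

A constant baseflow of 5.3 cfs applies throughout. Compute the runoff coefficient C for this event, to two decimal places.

C ≈ 0.60

ΣQ_DR = 420.2 cfs; V = ΣQ_DR·Δt = 3.025 × 10^6 ft³.
Runoff depth d = V / A = 1.322 in.
C = d / P = 1.322 / 2.21 = 0.60.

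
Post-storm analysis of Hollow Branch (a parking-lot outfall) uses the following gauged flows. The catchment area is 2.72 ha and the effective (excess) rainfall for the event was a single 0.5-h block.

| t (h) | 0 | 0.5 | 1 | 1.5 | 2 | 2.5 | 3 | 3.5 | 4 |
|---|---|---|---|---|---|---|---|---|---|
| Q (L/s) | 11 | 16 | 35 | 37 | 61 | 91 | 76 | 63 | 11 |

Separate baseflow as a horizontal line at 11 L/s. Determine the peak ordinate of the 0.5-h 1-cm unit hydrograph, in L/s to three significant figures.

U_p ≈ 40.0 L/s

Direct runoff: 0.0, 5.0, 24.0, 26.0, 50.0, 80.0, 65.0, 52.0, 0.0 L/s; ΣQ_DR = 302.0 L/s, peak = 80.0 L/s.
Runoff depth d = ΣQ_DR·Δt / A = 302.0 × 1800 / (2.72 ha) = 19.99 mm.
The 1-cm UH is the DRH scaled by (10 mm)/d, so U_p = 80.0 × 10/19.99 = 40.0 L/s.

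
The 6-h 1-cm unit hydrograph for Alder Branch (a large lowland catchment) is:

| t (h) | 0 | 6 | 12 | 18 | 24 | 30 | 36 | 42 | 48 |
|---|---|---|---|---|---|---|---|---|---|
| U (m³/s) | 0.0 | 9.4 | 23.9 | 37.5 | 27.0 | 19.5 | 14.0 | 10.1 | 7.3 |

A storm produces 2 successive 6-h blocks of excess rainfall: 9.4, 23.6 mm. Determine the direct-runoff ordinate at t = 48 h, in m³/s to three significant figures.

By discrete convolution, Q_j = Σ (P_i / 10 mm) · U_{j−i}.
At t = 48 h (j=8): Q = (9.4/10)·7.3 + (23.6/10)·10.1 = 30.7 m³/s.

Q ≈ 30.7 m³/s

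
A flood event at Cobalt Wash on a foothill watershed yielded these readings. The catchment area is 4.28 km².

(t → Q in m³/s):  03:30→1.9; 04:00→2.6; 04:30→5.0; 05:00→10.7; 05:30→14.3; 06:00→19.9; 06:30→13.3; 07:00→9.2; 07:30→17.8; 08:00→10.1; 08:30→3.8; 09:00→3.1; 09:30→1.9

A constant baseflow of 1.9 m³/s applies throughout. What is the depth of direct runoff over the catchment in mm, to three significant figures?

d ≈ 37.4 mm

Direct runoff: 0.0, 0.7, 3.1, 8.8, 12.4, 18.0, 11.4, 7.3, 15.9, 8.2, 1.9, 1.2, 0.0 m³/s; ΣQ_DR = 88.90 m³/s.
V = ΣQ_DR · Δt = 88.90 × 1800 s = 1.600 × 10^5 m³.
Over A = 4.28 km², depth = V / A = 37.4 mm.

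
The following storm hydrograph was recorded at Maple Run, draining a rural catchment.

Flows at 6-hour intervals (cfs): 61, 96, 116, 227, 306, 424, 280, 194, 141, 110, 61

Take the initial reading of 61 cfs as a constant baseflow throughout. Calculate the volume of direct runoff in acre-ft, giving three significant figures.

Direct-runoff ordinates (Q − Q_b): 0.0, 35.0, 55.0, 166.0, 245.0, 363.0, 219.0, 133.0, 80.0, 49.0, 0.0 cfs.
ΣQ_DR = 1345 cfs.
With Δt = 6 h = 21600 s, V = ΣQ_DR · Δt = 1345 × 21600 = 2.91 × 10^7 ft³ = 667 acre-ft.

V ≈ 667 acre-ft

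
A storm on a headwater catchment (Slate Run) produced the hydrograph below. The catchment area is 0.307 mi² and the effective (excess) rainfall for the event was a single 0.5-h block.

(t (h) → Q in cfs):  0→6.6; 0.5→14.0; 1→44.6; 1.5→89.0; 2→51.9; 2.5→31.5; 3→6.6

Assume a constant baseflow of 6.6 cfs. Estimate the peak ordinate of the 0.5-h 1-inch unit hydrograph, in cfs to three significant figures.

U_p ≈ 165 cfs

Direct runoff: 0.0, 7.4, 38.0, 82.4, 45.3, 24.9, 0.0 cfs; ΣQ_DR = 198.0 cfs, peak = 82.4 cfs.
Runoff depth d = ΣQ_DR·Δt / A = 198.0 × 1800 / (0.307 mi²) = 0.4997 in.
The 1-inch UH is the DRH scaled by (1 in)/d, so U_p = 82.4 × 1/0.4997 = 165 cfs.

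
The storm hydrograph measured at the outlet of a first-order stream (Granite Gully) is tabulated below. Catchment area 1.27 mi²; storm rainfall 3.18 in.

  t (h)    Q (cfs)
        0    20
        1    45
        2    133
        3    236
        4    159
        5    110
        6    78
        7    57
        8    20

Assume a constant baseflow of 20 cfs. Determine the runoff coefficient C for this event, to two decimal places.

ΣQ_DR = 678.0 cfs; V = ΣQ_DR·Δt = 2.441 × 10^6 ft³.
Runoff depth d = V / A = 0.8273 in.
C = d / P = 0.8273 / 3.18 = 0.26.

C ≈ 0.26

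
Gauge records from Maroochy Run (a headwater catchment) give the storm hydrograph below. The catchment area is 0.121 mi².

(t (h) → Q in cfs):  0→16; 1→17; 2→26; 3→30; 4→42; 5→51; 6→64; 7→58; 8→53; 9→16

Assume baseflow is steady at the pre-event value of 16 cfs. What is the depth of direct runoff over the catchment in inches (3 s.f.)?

Direct runoff: 0.0, 1.0, 10.0, 14.0, 26.0, 35.0, 48.0, 42.0, 37.0, 0.0 cfs; ΣQ_DR = 213.0 cfs.
V = ΣQ_DR · Δt = 213.0 × 3600 s = 7.668 × 10^5 ft³.
Over A = 0.121 mi², depth = V / A = 2.73 in.

d ≈ 2.73 in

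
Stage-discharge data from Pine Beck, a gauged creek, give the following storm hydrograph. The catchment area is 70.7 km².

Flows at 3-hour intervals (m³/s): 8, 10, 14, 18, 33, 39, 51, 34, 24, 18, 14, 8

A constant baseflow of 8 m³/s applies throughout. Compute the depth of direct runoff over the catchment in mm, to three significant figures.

Direct runoff: 0.0, 2.0, 6.0, 10.0, 25.0, 31.0, 43.0, 26.0, 16.0, 10.0, 6.0, 0.0 m³/s; ΣQ_DR = 175.0 m³/s.
V = ΣQ_DR · Δt = 175.0 × 10800 s = 1.890 × 10^6 m³.
Over A = 70.7 km², depth = V / A = 26.7 mm.

d ≈ 26.7 mm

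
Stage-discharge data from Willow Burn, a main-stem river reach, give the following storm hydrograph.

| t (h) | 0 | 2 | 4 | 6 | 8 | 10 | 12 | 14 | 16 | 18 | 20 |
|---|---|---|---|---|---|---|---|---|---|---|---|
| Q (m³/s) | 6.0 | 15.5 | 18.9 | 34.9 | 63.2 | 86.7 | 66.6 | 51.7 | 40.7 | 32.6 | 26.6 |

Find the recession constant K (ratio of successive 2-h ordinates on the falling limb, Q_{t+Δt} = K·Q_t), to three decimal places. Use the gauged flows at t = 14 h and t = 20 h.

Using the recession-limb readings at t = 14 h and t = 20 h: Q falls from 51.7 to 26.6 m³/s over 3 intervals.
K = (Q₂/Q₁)^(1/3) = (26.6/51.7)^(1/3) = 0.801.

K ≈ 0.801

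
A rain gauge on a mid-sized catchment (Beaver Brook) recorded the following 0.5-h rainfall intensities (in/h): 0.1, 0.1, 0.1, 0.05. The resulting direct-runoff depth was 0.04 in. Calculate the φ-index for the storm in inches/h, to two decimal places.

φ ≈ 0.07 in/h

Only the 3 blocks with intensity above φ contribute runoff: 0.1, 0.1, 0.1 in/h.
Σ(I−φ)·Δt = d  ⇒  (0.1+0.1+0.1 − 3φ)·0.5 = 0.04
φ = (0.3000 − 0.04/0.5) / 3 = 0.07 in/h.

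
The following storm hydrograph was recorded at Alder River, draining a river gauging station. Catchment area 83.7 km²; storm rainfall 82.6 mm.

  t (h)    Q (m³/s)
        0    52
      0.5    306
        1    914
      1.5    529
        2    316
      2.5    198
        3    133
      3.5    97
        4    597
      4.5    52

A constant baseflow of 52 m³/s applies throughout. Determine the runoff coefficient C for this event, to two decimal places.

ΣQ_DR = 2674 m³/s; V = ΣQ_DR·Δt = 4.813 × 10^6 m³.
Runoff depth d = V / A = 57.51 mm.
C = d / P = 57.51 / 82.6 = 0.70.

C ≈ 0.70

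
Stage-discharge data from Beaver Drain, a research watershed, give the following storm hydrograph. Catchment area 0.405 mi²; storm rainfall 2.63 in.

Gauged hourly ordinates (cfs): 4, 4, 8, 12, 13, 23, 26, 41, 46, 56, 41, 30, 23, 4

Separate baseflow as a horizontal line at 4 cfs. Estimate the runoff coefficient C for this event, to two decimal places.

C ≈ 0.40

ΣQ_DR = 275.0 cfs; V = ΣQ_DR·Δt = 9.900 × 10^5 ft³.
Runoff depth d = V / A = 1.052 in.
C = d / P = 1.052 / 2.63 = 0.40.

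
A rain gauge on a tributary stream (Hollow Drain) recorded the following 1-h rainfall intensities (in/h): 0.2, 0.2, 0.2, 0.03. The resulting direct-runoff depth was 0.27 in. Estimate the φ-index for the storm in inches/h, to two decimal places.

φ ≈ 0.11 in/h

Only the 3 blocks with intensity above φ contribute runoff: 0.2, 0.2, 0.2 in/h.
Σ(I−φ)·Δt = d  ⇒  (0.2+0.2+0.2 − 3φ)·1 = 0.27
φ = (0.6000 − 0.27/1) / 3 = 0.11 in/h.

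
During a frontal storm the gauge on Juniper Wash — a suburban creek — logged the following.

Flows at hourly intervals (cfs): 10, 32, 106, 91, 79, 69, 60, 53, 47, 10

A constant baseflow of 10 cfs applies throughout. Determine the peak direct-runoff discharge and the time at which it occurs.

Subtracting baseflow gives direct-runoff ordinates: 0.0, 22.0, 96.0, 81.0, 69.0, 59.0, 50.0, 43.0, 37.0, 0.0 cfs.
The maximum is 96.0 cfs, occurring at the reading for t = 2 h.

Q_p = 96.0 cfs at t = 2 h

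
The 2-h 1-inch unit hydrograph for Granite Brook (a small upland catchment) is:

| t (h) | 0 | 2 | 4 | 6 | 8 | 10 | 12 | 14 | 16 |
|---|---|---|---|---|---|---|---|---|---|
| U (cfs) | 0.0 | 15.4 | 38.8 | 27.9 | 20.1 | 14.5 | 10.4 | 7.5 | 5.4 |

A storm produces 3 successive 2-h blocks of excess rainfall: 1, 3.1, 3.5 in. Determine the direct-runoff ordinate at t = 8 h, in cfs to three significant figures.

By discrete convolution, Q_j = Σ (P_i / 1 in) · U_{j−i}.
At t = 8 h (j=4): Q = (1/1)·20.1 + (3.1/1)·27.9 + (3.5/1)·38.8 = 242 cfs.

Q ≈ 242 cfs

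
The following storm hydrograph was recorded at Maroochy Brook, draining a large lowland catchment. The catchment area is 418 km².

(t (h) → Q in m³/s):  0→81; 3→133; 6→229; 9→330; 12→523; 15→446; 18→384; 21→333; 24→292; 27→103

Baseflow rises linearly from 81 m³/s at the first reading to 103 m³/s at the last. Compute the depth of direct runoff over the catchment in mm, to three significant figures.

d ≈ 50.0 mm

Direct runoff: 0.00, 49.56, 143.11, 241.67, 432.22, 352.78, 288.33, 234.89, 191.44, 0.00 m³/s; ΣQ_DR = 1934 m³/s.
V = ΣQ_DR · Δt = 1934 × 10800 s = 2.089 × 10^7 m³.
Over A = 418 km², depth = V / A = 50.0 mm.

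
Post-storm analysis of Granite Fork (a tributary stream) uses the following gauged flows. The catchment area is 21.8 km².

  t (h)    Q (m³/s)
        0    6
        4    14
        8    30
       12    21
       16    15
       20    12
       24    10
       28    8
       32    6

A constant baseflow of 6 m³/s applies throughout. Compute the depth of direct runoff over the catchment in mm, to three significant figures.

Direct runoff: 0.0, 8.0, 24.0, 15.0, 9.0, 6.0, 4.0, 2.0, 0.0 m³/s; ΣQ_DR = 68.00 m³/s.
V = ΣQ_DR · Δt = 68.00 × 14400 s = 9.792 × 10^5 m³.
Over A = 21.8 km², depth = V / A = 44.9 mm.

d ≈ 44.9 mm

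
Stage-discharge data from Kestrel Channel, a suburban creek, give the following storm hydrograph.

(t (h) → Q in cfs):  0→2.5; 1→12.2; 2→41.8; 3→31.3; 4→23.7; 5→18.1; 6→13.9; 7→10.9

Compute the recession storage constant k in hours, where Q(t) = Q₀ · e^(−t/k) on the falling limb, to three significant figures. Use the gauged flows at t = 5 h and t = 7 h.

k ≈ 3.94 h

On the falling limb, Q drops from 18.1 to 10.9 cfs between t = 5 h and t = 7 h (Δt = 2 h).
k = −Δt / ln(Q₂/Q₁) = −2 / ln(10.9/18.1) = 3.94 h.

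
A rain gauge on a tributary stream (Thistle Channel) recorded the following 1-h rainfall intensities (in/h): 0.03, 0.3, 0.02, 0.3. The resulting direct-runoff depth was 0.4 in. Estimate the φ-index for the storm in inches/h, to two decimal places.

φ ≈ 0.10 in/h

Only the 2 blocks with intensity above φ contribute runoff: 0.3, 0.3 in/h.
Σ(I−φ)·Δt = d  ⇒  (0.3+0.3 − 2φ)·1 = 0.4
φ = (0.6000 − 0.4/1) / 2 = 0.10 in/h.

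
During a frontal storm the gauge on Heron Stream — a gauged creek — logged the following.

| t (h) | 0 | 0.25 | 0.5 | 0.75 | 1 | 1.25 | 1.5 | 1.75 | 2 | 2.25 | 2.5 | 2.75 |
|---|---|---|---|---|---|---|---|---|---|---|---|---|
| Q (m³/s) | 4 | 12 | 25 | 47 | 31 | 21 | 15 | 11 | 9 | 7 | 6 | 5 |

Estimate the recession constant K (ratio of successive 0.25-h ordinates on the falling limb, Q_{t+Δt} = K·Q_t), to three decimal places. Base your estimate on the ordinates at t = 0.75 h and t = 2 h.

Using the recession-limb readings at t = 0.75 h and t = 2 h: Q falls from 47 to 9 m³/s over 5 intervals.
K = (Q₂/Q₁)^(1/5) = (9/47)^(1/5) = 0.719.

K ≈ 0.719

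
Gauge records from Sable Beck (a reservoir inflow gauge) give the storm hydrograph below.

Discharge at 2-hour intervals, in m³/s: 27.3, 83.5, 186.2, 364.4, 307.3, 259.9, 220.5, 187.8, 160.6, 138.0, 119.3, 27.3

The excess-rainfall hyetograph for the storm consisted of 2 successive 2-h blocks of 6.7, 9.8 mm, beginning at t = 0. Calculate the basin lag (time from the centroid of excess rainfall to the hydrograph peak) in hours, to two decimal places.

t_L ≈ 3.81 h

Centroid of excess rainfall: t_c = Σ P_i·t̄_i / ΣP_i = 2.1879 h (block centres at 1, 3 h).
Hydrograph peak occurs at t = 6 h, so basin lag t_L = 6 − 2.1879 = 3.81 h.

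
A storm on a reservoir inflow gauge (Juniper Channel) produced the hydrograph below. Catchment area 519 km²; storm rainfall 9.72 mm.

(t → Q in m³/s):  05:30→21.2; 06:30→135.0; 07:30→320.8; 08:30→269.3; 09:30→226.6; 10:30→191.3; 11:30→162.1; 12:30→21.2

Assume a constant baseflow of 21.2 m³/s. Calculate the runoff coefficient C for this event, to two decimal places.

ΣQ_DR = 1178 m³/s; V = ΣQ_DR·Δt = 4.240 × 10^6 m³.
Runoff depth d = V / A = 8.170 mm.
C = d / P = 8.170 / 9.72 = 0.84.

C ≈ 0.84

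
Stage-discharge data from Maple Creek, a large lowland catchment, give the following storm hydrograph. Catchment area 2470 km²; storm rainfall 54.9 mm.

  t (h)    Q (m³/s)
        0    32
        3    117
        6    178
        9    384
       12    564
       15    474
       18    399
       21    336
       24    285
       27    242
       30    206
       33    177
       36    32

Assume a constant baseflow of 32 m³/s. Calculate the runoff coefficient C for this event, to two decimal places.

ΣQ_DR = 3010 m³/s; V = ΣQ_DR·Δt = 3.251 × 10^7 m³.
Runoff depth d = V / A = 13.16 mm.
C = d / P = 13.16 / 54.9 = 0.24.

C ≈ 0.24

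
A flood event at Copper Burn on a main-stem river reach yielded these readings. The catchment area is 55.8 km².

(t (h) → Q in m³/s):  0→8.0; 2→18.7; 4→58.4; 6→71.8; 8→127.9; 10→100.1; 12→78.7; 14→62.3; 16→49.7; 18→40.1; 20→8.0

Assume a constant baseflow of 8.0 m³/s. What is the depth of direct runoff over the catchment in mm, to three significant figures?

Direct runoff: 0.0, 10.7, 50.4, 63.8, 119.9, 92.1, 70.7, 54.3, 41.7, 32.1, 0.0 m³/s; ΣQ_DR = 535.7 m³/s.
V = ΣQ_DR · Δt = 535.7 × 7200 s = 3.857 × 10^6 m³.
Over A = 55.8 km², depth = V / A = 69.1 mm.

d ≈ 69.1 mm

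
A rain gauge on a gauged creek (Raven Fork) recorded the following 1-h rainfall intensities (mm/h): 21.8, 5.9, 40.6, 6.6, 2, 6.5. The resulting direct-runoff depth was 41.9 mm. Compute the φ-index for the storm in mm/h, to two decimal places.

φ ≈ 10.25 mm/h

Only the 2 blocks with intensity above φ contribute runoff: 21.8, 40.6 mm/h.
Σ(I−φ)·Δt = d  ⇒  (21.8+40.6 − 2φ)·1 = 41.9
φ = (62.40 − 41.9/1) / 2 = 10.25 mm/h.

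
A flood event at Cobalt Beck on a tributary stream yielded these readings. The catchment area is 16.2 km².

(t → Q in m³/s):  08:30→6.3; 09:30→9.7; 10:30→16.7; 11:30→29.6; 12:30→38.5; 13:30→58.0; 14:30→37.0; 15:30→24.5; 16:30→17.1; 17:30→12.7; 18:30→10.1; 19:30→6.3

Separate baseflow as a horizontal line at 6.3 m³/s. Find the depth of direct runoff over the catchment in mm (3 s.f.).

d ≈ 42.4 mm

Direct runoff: 0.0, 3.4, 10.4, 23.3, 32.2, 51.7, 30.7, 18.2, 10.8, 6.4, 3.8, 0.0 m³/s; ΣQ_DR = 190.9 m³/s.
V = ΣQ_DR · Δt = 190.9 × 3600 s = 6.872 × 10^5 m³.
Over A = 16.2 km², depth = V / A = 42.4 mm.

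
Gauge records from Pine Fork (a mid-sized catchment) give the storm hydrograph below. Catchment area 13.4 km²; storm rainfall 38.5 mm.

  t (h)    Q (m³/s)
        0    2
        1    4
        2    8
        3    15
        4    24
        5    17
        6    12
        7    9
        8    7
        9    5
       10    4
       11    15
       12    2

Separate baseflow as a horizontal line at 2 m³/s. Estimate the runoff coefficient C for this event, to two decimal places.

ΣQ_DR = 98.00 m³/s; V = ΣQ_DR·Δt = 3.528 × 10^5 m³.
Runoff depth d = V / A = 26.33 mm.
C = d / P = 26.33 / 38.5 = 0.68.

C ≈ 0.68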